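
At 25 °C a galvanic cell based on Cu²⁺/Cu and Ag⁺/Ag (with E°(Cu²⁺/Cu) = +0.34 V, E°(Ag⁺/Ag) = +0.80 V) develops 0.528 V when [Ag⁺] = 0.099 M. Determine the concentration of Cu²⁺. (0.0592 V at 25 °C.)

From the Nernst equation, log Q = n(E° − E)/0.0592 = 2(0.46 − 0.528)/0.0592 = -2.297, so Q = 0.00504.
With Q = [Cu²⁺]/[Ag⁺]^2 and the known concentrations, [Cu²⁺] in the numerator gives [Cu²⁺] = 4.9 × 10^-5 M.

4.9 × 10^-5 M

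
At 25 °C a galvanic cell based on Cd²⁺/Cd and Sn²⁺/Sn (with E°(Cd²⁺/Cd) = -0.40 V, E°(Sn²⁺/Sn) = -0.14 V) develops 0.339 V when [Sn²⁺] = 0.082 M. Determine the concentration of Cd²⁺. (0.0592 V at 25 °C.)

1.8 × 10^-4 M

From the Nernst equation, log Q = n(E° − E)/0.0592 = 2(0.26 − 0.339)/0.0592 = -2.669, so Q = 0.00214.
With Q = [Cd²⁺]/[Sn²⁺] and the known concentrations, [Cd²⁺] in the numerator gives [Cd²⁺] = 1.8 × 10^-4 M.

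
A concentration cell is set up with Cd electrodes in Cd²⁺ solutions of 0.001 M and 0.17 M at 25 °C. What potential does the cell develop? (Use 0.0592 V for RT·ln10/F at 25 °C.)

Both half-cells are Cd²⁺/Cd, so E°_cell = 0. The concentrated side is the cathode; the cell reaction moves Cd²⁺ from high to low concentration with n = 2.
Q = [Cd²⁺]_dilute/[Cd²⁺]_conc = 0.001/0.17 = 0.00588.
E = 0 − (0.0592/2) log Q = −(0.0592/2)(-2.230) = 0.0660 V.

0.066 V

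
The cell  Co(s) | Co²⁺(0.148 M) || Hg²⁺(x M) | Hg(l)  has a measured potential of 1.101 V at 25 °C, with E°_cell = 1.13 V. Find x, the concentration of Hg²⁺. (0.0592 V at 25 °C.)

From the Nernst equation, log Q = n(E° − E)/0.0592 = 2(1.13 − 1.101)/0.0592 = 0.980, so Q = 9.54.
With Q = [Co²⁺]/[Hg²⁺] and the known concentrations, [Hg²⁺] in the denominator gives [Hg²⁺] = 0.016 M.

0.016 M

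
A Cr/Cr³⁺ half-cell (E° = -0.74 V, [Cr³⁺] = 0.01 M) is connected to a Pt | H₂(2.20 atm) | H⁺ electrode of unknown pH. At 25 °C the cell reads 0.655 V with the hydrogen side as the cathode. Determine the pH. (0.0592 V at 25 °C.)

pH = 1.93

E°_cell = 0.74 V and n = 6.
log Q = n(E° − E)/0.0592 = 6×(0.74 − 0.655)/0.0592 = 8.615.
With Q = [Cr³⁺]^2·P(H₂)^3 / [H⁺]^6, solving for [H⁺] gives log[H⁺] = -1.931, so pH = 1.93.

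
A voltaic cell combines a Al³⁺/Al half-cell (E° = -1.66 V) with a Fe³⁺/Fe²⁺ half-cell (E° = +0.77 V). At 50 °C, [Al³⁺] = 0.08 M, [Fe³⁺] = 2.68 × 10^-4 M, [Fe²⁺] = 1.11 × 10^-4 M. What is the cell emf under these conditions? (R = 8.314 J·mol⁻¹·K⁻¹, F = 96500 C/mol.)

The Fe³⁺/Fe²⁺ couple has the higher reduction potential and acts as the cathode, so E°_cell = +0.77 − (-1.66) = 2.43 V.
Balancing electrons gives n = 3; the reaction quotient is Q = [Al³⁺]·[Fe²⁺]^3/[Fe³⁺]^3 = 0.00568.
E = E° − (RT/nF) ln Q = 2.43 − (8.314×323)/(3×96500) × (-5.170) = 2.430 + 0.048 = 2.478 V.

2.48 V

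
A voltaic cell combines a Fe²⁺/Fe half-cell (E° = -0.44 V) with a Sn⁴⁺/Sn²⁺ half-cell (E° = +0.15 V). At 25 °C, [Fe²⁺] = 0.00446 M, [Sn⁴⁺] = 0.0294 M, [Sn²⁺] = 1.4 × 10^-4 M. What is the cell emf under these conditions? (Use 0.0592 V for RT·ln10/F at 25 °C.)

0.728 V

The Sn⁴⁺/Sn²⁺ couple has the higher reduction potential and acts as the cathode, so E°_cell = +0.15 − (-0.44) = 0.59 V.
Balancing electrons gives n = 2; the reaction quotient is Q = [Fe²⁺]·[Sn²⁺]/[Sn⁴⁺] = 2.12 × 10^-5.
At 25 °C, E = E° − (0.0592/n) log Q = 0.59 − (0.0592/2)(-4.673) = 0.590 + 0.138 = 0.728 V.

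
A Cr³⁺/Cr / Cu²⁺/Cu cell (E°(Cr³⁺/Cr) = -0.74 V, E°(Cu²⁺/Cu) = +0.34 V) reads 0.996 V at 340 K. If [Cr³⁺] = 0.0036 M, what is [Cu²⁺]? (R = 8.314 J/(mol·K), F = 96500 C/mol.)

From the Nernst equation, ln Q = nF(E° − E)/RT = 6×96500×(1.08 − 0.996)/(8.314×340) = 17.206, so Q = 2.97 × 10^7.
With Q = [Cr³⁺]^2/[Cu²⁺]^3 and the known concentrations, [Cu²⁺]^3 in the denominator gives [Cu²⁺] = 7.6 × 10^-5 M.

7.6 × 10^-5 M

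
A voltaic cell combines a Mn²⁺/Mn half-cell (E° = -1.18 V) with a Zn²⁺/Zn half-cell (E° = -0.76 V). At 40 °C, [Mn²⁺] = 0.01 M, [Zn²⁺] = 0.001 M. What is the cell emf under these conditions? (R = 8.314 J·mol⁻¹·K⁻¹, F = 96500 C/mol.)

The Zn²⁺/Zn couple has the higher reduction potential and acts as the cathode, so E°_cell = -0.76 − (-1.18) = 0.42 V.
Balancing electrons gives n = 2; the reaction quotient is Q = [Mn²⁺]/[Zn²⁺] = 10.0.
E = E° − (RT/nF) ln Q = 0.42 − (8.314×313)/(2×96500) × (2.303) = 0.420 − 0.031 = 0.389 V.

0.389 V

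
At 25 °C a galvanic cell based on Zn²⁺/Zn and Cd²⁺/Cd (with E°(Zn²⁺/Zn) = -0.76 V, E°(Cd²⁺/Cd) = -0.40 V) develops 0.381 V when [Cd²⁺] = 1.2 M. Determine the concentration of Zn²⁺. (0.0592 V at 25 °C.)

From the Nernst equation, log Q = n(E° − E)/0.0592 = 2(0.36 − 0.381)/0.0592 = -0.709, so Q = 0.195.
With Q = [Zn²⁺]/[Cd²⁺] and the known concentrations, [Zn²⁺] in the numerator gives [Zn²⁺] = 0.23 M.

0.23 M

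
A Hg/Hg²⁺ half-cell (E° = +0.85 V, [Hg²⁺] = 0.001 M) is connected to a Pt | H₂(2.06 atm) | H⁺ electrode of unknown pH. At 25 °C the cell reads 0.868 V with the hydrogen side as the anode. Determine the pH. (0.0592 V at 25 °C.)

E°_cell = 0.85 V and n = 2.
log Q = n(E° − E)/0.0592 = 2×(0.85 − 0.868)/0.0592 = -0.608.
With Q = [H⁺]^2 / ([Hg²⁺]·P(H₂)), solving for [H⁺] gives log[H⁺] = -1.647, so pH = 1.65.

pH = 1.65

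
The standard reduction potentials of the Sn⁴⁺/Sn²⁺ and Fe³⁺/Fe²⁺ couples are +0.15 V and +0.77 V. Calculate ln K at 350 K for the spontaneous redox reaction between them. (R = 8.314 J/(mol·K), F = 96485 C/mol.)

ln K = 41.1

E°_cell = +0.77 − (+0.15) = 0.62 V, with n = 2 electrons transferred.
At equilibrium E = 0, so the Nernst equation gives ln K = nFE°/RT = (2)(96485)(0.62)/((8.314)(350)) = 41.12.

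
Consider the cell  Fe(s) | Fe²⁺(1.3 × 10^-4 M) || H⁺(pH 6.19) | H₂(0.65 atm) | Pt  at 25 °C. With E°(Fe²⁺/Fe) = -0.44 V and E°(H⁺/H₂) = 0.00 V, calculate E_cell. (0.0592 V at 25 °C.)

The hydrogen couple is the cathode, so E°_cell = 0.44 V; n = 2.
[H⁺] = 10^(−6.19) = 6.5 × 10^-7 M, and Q = [Fe²⁺]·P(H₂) / [H⁺]^2 = 2.03 × 10^8.
E = E° − (0.0592/2) log Q = 0.44 − (0.0592/2)(8.307) = 0.194 V.

0.19 V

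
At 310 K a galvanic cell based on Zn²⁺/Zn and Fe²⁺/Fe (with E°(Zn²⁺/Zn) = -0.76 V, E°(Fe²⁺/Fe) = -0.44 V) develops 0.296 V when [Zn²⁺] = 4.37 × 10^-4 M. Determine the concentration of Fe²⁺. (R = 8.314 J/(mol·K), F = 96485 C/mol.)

7.2 × 10^-5 M

From the Nernst equation, ln Q = nF(E° − E)/RT = 2×96485×(0.32 − 0.296)/(8.314×310) = 1.797, so Q = 6.03.
With Q = [Zn²⁺]/[Fe²⁺] and the known concentrations, [Fe²⁺] in the denominator gives [Fe²⁺] = 7.2 × 10^-5 M.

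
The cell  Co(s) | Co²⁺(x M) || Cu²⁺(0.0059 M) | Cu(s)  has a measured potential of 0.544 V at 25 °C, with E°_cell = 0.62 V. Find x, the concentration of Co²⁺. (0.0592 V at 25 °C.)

2.2 M

From the Nernst equation, log Q = n(E° − E)/0.0592 = 2(0.62 − 0.544)/0.0592 = 2.568, so Q = 369.
With Q = [Co²⁺]/[Cu²⁺] and the known concentrations, [Co²⁺] in the numerator gives [Co²⁺] = 2.2 M.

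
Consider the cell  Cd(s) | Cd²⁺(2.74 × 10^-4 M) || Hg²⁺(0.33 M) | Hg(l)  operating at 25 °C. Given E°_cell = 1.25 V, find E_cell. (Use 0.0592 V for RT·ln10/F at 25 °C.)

Balancing electrons gives n = 2; the reaction quotient is Q = [Cd²⁺]/[Hg²⁺] = 8.3 × 10^-4.
At 25 °C, E = E° − (0.0592/n) log Q = 1.25 − (0.0592/2)(-3.081) = 1.250 + 0.091 = 1.341 V.

1.34 V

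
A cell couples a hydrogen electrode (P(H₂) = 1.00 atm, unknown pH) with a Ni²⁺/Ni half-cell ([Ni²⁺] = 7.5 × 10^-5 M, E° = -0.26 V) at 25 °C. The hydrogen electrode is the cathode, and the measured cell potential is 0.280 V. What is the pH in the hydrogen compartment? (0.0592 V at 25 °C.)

pH = 1.72

E°_cell = 0.26 V and n = 2.
log Q = n(E° − E)/0.0592 = 2×(0.26 − 0.280)/0.0592 = -0.676.
With Q = [Ni²⁺]·P(H₂) / [H⁺]^2, solving for [H⁺] gives log[H⁺] = -1.725, so pH = 1.72.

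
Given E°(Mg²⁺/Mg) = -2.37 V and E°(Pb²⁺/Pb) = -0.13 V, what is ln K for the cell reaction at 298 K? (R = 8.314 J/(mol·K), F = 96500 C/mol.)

E°_cell = -0.13 − (-2.37) = 2.24 V, with n = 2 electrons transferred.
At equilibrium E = 0, so the Nernst equation gives ln K = nFE°/RT = (2)(96500)(2.24)/((8.314)(298)) = 174.49.

ln K = 174.5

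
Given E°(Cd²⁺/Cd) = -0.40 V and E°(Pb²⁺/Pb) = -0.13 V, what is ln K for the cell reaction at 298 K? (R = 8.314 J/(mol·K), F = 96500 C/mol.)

E°_cell = -0.13 − (-0.40) = 0.27 V, with n = 2 electrons transferred.
At equilibrium E = 0, so the Nernst equation gives ln K = nFE°/RT = (2)(96500)(0.27)/((8.314)(298)) = 21.03.

ln K = 21.0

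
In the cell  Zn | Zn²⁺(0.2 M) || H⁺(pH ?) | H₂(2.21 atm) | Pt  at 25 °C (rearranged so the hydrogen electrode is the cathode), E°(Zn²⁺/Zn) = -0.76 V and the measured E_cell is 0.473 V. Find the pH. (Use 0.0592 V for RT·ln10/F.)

E°_cell = 0.76 V and n = 2.
log Q = n(E° − E)/0.0592 = 2×(0.76 − 0.473)/0.0592 = 9.696.
With Q = [Zn²⁺]·P(H₂) / [H⁺]^2, solving for [H⁺] gives log[H⁺] = -5.025, so pH = 5.03.

pH = 5.03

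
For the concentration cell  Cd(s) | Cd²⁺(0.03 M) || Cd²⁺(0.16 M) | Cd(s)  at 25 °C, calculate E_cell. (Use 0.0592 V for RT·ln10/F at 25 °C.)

Both half-cells are Cd²⁺/Cd, so E°_cell = 0. The concentrated side is the cathode; the cell reaction moves Cd²⁺ from high to low concentration with n = 2.
Q = [Cd²⁺]_dilute/[Cd²⁺]_conc = 0.03/0.16 = 0.188.
E = 0 − (0.0592/2) log Q = −(0.0592/2)(-0.727) = 0.0215 V.

0.022 V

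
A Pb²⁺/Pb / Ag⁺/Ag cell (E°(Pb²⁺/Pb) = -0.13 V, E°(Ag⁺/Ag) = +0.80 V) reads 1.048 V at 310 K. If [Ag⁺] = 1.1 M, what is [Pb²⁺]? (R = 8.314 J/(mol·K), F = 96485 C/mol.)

From the Nernst equation, ln Q = nF(E° − E)/RT = 2×96485×(0.93 − 1.048)/(8.314×310) = -8.835, so Q = 1.46 × 10^-4.
With Q = [Pb²⁺]/[Ag⁺]^2 and the known concentrations, [Pb²⁺] in the numerator gives [Pb²⁺] = 1.8 × 10^-4 M.

1.8 × 10^-4 M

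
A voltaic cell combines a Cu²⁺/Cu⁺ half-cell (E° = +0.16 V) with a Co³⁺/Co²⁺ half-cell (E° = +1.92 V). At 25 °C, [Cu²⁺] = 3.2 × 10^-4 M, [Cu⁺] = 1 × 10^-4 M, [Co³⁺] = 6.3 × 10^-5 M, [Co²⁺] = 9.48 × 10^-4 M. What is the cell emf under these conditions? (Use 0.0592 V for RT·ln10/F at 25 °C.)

1.66 V

The Co³⁺/Co²⁺ couple has the higher reduction potential and acts as the cathode, so E°_cell = +1.92 − (+0.16) = 1.76 V.
Balancing electrons gives n = 1; the reaction quotient is Q = [Cu²⁺]·[Co²⁺]/([Cu⁺]·[Co³⁺]) = 48.2.
At 25 °C, E = E° − (0.0592/n) log Q = 1.76 − (0.0592/1)(1.683) = 1.760 − 0.100 = 1.660 V.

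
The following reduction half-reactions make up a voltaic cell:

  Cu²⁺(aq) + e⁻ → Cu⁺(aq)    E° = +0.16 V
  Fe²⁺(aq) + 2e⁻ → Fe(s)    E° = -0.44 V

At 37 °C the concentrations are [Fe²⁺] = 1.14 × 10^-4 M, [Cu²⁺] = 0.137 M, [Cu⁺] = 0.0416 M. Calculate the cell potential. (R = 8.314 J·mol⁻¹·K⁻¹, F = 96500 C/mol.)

0.753 V

The Cu²⁺/Cu⁺ couple has the higher reduction potential and acts as the cathode, so E°_cell = +0.16 − (-0.44) = 0.60 V.
Balancing electrons gives n = 2; the reaction quotient is Q = [Fe²⁺]·[Cu⁺]^2/[Cu²⁺]^2 = 1.05 × 10^-5.
E = E° − (RT/nF) ln Q = 0.60 − (8.314×310)/(2×96500) × (-11.463) = 0.600 + 0.153 = 0.753 V.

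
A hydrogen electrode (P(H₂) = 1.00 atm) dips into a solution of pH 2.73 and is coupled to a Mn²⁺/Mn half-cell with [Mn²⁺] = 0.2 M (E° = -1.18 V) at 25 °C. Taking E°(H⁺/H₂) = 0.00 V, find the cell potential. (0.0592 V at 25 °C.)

The hydrogen couple is the cathode, so E°_cell = 1.18 V; n = 2.
[H⁺] = 10^(−2.73) = 0.0019 M, and Q = [Mn²⁺]·P(H₂) / [H⁺]^2 = 5.77 × 10^4.
E = E° − (0.0592/2) log Q = 1.18 − (0.0592/2)(4.761) = 1.039 V.

1.04 V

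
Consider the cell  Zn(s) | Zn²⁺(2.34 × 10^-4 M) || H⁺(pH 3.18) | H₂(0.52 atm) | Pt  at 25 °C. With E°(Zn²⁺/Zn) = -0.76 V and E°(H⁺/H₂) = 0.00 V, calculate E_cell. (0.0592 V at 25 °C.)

0.69 V

The hydrogen couple is the cathode, so E°_cell = 0.76 V; n = 2.
[H⁺] = 10^(−3.18) = 6.6 × 10^-4 M, and Q = [Zn²⁺]·P(H₂) / [H⁺]^2 = 279.
E = E° − (0.0592/2) log Q = 0.76 − (0.0592/2)(2.445) = 0.688 V.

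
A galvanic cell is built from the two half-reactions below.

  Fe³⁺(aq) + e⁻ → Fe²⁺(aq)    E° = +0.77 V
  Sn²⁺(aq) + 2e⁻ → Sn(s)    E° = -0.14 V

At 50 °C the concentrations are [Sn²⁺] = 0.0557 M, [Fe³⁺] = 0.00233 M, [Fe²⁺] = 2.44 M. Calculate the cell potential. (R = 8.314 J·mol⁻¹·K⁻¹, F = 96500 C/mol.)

The Fe³⁺/Fe²⁺ couple has the higher reduction potential and acts as the cathode, so E°_cell = +0.77 − (-0.14) = 0.91 V.
Balancing electrons gives n = 2; the reaction quotient is Q = [Sn²⁺]·[Fe²⁺]^2/[Fe³⁺]^2 = 6.11 × 10^4.
E = E° − (RT/nF) ln Q = 0.91 − (8.314×323)/(2×96500) × (11.020) = 0.910 − 0.153 = 0.757 V.

0.757 V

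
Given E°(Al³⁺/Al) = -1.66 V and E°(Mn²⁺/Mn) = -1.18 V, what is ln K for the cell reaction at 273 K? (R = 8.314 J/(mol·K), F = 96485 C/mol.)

E°_cell = -1.18 − (-1.66) = 0.48 V, with n = 6 electrons transferred.
At equilibrium E = 0, so the Nernst equation gives ln K = nFE°/RT = (6)(96485)(0.48)/((8.314)(273)) = 122.43.

ln K = 122.4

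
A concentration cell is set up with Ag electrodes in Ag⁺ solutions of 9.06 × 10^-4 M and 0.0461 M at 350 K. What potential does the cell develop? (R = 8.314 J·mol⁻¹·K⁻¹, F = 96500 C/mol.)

Both half-cells are Ag⁺/Ag, so E°_cell = 0. The concentrated side is the cathode; the cell reaction moves Ag⁺ from high to low concentration with n = 1.
Q = [Ag⁺]_dilute/[Ag⁺]_conc = 9.06 × 10^-4/0.0461 = 0.0197.
E = 0 − (RT/nF) ln Q = −((8.314×350)/(1×96500))(-3.930) = 0.1185 V.

0.12 V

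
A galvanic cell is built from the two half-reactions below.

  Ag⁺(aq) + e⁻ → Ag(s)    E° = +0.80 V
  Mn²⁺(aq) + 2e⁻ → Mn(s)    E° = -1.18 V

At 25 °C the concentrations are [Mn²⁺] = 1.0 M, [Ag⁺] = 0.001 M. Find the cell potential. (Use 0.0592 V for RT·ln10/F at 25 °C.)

The Ag⁺/Ag couple has the higher reduction potential and acts as the cathode, so E°_cell = +0.80 − (-1.18) = 1.98 V.
Balancing electrons gives n = 2; the reaction quotient is Q = [Mn²⁺]/[Ag⁺]^2 = 1 × 10^6.
At 25 °C, E = E° − (0.0592/n) log Q = 1.98 − (0.0592/2)(6.000) = 1.980 − 0.178 = 1.802 V.

1.80 V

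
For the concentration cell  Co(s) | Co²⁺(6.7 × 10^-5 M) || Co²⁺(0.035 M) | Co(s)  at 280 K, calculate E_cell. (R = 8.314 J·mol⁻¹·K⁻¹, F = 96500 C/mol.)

0.075 V

Both half-cells are Co²⁺/Co, so E°_cell = 0. The concentrated side is the cathode; the cell reaction moves Co²⁺ from high to low concentration with n = 2.
Q = [Co²⁺]_dilute/[Co²⁺]_conc = 6.7 × 10^-5/0.035 = 0.00191.
E = 0 − (RT/nF) ln Q = −((8.314×280)/(2×96500))(-6.258) = 0.0755 V.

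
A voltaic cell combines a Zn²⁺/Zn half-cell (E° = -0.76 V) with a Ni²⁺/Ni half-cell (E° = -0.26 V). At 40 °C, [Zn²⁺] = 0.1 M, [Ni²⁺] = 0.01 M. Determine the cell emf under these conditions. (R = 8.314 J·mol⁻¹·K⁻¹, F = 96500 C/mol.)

The Ni²⁺/Ni couple has the higher reduction potential and acts as the cathode, so E°_cell = -0.26 − (-0.76) = 0.50 V.
Balancing electrons gives n = 2; the reaction quotient is Q = [Zn²⁺]/[Ni²⁺] = 10.0.
E = E° − (RT/nF) ln Q = 0.50 − (8.314×313)/(2×96500) × (2.303) = 0.500 − 0.031 = 0.469 V.

0.469 V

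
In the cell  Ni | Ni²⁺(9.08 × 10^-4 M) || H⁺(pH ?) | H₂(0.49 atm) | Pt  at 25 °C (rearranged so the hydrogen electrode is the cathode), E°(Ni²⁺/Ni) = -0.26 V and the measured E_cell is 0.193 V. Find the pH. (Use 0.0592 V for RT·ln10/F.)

E°_cell = 0.26 V and n = 2.
log Q = n(E° − E)/0.0592 = 2×(0.26 − 0.193)/0.0592 = 2.264.
With Q = [Ni²⁺]·P(H₂) / [H⁺]^2, solving for [H⁺] gives log[H⁺] = -2.808, so pH = 2.81.

pH = 2.81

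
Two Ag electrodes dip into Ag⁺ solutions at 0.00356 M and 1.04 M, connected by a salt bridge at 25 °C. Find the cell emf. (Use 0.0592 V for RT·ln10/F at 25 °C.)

0.15 V

Both half-cells are Ag⁺/Ag, so E°_cell = 0. The concentrated side is the cathode; the cell reaction moves Ag⁺ from high to low concentration with n = 1.
Q = [Ag⁺]_dilute/[Ag⁺]_conc = 0.00356/1.04 = 0.00342.
E = 0 − (0.0592/1) log Q = −(0.0592/1)(-2.466) = 0.1460 V.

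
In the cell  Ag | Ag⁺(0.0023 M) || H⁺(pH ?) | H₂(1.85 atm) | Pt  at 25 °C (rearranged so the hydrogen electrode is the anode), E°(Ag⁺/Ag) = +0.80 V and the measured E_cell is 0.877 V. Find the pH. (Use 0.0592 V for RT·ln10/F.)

pH = 3.81

E°_cell = 0.80 V and n = 2.
log Q = n(E° − E)/0.0592 = 2×(0.80 − 0.877)/0.0592 = -2.601.
With Q = [H⁺]^2 / ([Ag⁺]^2·P(H₂)), solving for [H⁺] gives log[H⁺] = -3.805, so pH = 3.81.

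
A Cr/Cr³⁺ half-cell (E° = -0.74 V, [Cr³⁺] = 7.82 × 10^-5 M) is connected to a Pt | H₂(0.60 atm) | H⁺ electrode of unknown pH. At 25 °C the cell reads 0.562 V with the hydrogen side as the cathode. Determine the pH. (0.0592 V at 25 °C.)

pH = 4.49

E°_cell = 0.74 V and n = 6.
log Q = n(E° − E)/0.0592 = 6×(0.74 − 0.562)/0.0592 = 18.041.
With Q = [Cr³⁺]^2·P(H₂)^3 / [H⁺]^6, solving for [H⁺] gives log[H⁺] = -4.487, so pH = 4.49.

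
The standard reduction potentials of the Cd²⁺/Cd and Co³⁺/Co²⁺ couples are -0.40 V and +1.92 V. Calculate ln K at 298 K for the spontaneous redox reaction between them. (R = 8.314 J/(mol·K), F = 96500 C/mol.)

E°_cell = +1.92 − (-0.40) = 2.32 V, with n = 2 electrons transferred.
At equilibrium E = 0, so the Nernst equation gives ln K = nFE°/RT = (2)(96500)(2.32)/((8.314)(298)) = 180.73.

ln K = 180.7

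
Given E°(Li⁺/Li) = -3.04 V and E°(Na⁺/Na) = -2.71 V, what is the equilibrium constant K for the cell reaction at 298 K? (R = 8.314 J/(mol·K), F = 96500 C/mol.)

E°_cell = -2.71 − (-3.04) = 0.33 V, with n = 1 electron transferred.
At equilibrium E = 0, so the Nernst equation gives ln K = nFE°/RT = (1)(96500)(0.33)/((8.314)(298)) = 12.85.
K = e^12.85 = 3.8 × 10^5.

3.8 × 10^5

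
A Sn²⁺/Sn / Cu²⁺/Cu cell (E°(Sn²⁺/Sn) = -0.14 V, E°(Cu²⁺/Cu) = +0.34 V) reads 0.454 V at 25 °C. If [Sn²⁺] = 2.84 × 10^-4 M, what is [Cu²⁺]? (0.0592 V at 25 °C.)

3.8 × 10^-5 M

From the Nernst equation, log Q = n(E° − E)/0.0592 = 2(0.48 − 0.454)/0.0592 = 0.878, so Q = 7.56.
With Q = [Sn²⁺]/[Cu²⁺] and the known concentrations, [Cu²⁺] in the denominator gives [Cu²⁺] = 3.8 × 10^-5 M.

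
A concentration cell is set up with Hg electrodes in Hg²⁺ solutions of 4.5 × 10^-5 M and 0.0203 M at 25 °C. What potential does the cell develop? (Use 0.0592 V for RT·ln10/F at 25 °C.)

0.079 V

Both half-cells are Hg²⁺/Hg, so E°_cell = 0. The concentrated side is the cathode; the cell reaction moves Hg²⁺ from high to low concentration with n = 2.
Q = [Hg²⁺]_dilute/[Hg²⁺]_conc = 4.5 × 10^-5/0.0203 = 0.00222.
E = 0 − (0.0592/2) log Q = −(0.0592/2)(-2.654) = 0.0786 V.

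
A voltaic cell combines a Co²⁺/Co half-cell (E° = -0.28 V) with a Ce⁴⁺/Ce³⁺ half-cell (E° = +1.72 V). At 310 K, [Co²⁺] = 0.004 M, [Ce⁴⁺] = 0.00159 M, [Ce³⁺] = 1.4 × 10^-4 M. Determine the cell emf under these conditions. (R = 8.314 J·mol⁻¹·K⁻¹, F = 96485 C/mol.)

2.14 V

The Ce⁴⁺/Ce³⁺ couple has the higher reduction potential and acts as the cathode, so E°_cell = +1.72 − (-0.28) = 2.00 V.
Balancing electrons gives n = 2; the reaction quotient is Q = [Co²⁺]·[Ce³⁺]^2/[Ce⁴⁺]^2 = 3.1 × 10^-5.
E = E° − (RT/nF) ln Q = 2.00 − (8.314×310)/(2×96485) × (-10.381) = 2.000 + 0.139 = 2.139 V.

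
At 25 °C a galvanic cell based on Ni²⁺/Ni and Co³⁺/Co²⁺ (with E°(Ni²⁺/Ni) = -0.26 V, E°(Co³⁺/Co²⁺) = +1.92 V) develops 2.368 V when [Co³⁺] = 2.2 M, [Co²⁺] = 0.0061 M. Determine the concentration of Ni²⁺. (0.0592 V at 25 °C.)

0.058 M

From the Nernst equation, log Q = n(E° − E)/0.0592 = 2(2.18 − 2.368)/0.0592 = -6.351, so Q = 4.45 × 10^-7.
With Q = [Ni²⁺]·[Co²⁺]^2/[Co³⁺]^2 and the known concentrations, [Ni²⁺] in the numerator gives [Ni²⁺] = 0.058 M.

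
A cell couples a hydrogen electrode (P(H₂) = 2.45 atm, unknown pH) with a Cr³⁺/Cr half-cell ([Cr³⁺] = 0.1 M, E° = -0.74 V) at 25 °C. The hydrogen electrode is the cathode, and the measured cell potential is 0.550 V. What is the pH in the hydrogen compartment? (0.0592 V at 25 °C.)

pH = 3.35

E°_cell = 0.74 V and n = 6.
log Q = n(E° − E)/0.0592 = 6×(0.74 − 0.550)/0.0592 = 19.257.
With Q = [Cr³⁺]^2·P(H₂)^3 / [H⁺]^6, solving for [H⁺] gives log[H⁺] = -3.348, so pH = 3.35.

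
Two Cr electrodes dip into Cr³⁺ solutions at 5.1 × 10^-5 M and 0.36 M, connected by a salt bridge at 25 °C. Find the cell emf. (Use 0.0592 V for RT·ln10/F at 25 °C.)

Both half-cells are Cr³⁺/Cr, so E°_cell = 0. The concentrated side is the cathode; the cell reaction moves Cr³⁺ from high to low concentration with n = 3.
Q = [Cr³⁺]_dilute/[Cr³⁺]_conc = 5.1 × 10^-5/0.36 = 1.42 × 10^-4.
E = 0 − (0.0592/3) log Q = −(0.0592/3)(-3.849) = 0.0760 V.

0.076 V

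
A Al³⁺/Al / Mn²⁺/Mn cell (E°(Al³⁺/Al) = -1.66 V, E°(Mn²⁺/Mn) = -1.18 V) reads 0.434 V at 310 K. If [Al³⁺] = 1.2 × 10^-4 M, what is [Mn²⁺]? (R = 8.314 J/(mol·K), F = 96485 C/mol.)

From the Nernst equation, ln Q = nF(E° − E)/RT = 6×96485×(0.48 − 0.434)/(8.314×310) = 10.332, so Q = 3.07 × 10^4.
With Q = [Al³⁺]^2/[Mn²⁺]^3 and the known concentrations, [Mn²⁺]^3 in the denominator gives [Mn²⁺] = 7.8 × 10^-5 M.

7.8 × 10^-5 M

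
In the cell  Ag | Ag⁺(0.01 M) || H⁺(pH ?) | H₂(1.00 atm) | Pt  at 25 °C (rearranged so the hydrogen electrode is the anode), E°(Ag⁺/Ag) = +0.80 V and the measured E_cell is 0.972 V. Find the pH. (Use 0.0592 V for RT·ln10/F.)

E°_cell = 0.80 V and n = 2.
log Q = n(E° − E)/0.0592 = 2×(0.80 − 0.972)/0.0592 = -5.811.
With Q = [H⁺]^2 / ([Ag⁺]^2·P(H₂)), solving for [H⁺] gives log[H⁺] = -4.905, so pH = 4.91.

pH = 4.91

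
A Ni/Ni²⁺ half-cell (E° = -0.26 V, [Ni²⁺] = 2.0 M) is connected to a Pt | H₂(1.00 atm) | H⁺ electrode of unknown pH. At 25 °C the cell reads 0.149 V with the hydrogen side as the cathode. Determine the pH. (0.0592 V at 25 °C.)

E°_cell = 0.26 V and n = 2.
log Q = n(E° − E)/0.0592 = 2×(0.26 − 0.149)/0.0592 = 3.750.
With Q = [Ni²⁺]·P(H₂) / [H⁺]^2, solving for [H⁺] gives log[H⁺] = -1.724, so pH = 1.72.

pH = 1.72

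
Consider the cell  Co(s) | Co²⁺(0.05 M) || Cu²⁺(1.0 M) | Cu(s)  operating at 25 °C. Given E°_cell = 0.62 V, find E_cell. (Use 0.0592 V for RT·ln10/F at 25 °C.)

0.659 V

Balancing electrons gives n = 2; the reaction quotient is Q = [Co²⁺]/[Cu²⁺] = 0.0500.
At 25 °C, E = E° − (0.0592/n) log Q = 0.62 − (0.0592/2)(-1.301) = 0.620 + 0.039 = 0.659 V.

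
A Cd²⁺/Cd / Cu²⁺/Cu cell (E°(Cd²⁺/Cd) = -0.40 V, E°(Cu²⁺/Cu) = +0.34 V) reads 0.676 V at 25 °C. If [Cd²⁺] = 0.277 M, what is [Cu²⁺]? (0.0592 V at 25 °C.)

From the Nernst equation, log Q = n(E° − E)/0.0592 = 2(0.74 − 0.676)/0.0592 = 2.162, so Q = 145.
With Q = [Cd²⁺]/[Cu²⁺] and the known concentrations, [Cu²⁺] in the denominator gives [Cu²⁺] = 0.0019 M.

0.0019 M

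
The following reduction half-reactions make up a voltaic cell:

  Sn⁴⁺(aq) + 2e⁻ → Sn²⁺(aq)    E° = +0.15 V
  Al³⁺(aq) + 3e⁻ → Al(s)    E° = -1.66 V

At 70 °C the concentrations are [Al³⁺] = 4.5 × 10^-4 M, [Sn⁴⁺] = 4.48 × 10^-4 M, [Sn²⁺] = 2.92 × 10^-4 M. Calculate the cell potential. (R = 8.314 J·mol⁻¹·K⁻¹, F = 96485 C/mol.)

The Sn⁴⁺/Sn²⁺ couple has the higher reduction potential and acts as the cathode, so E°_cell = +0.15 − (-1.66) = 1.81 V.
Balancing electrons gives n = 6; the reaction quotient is Q = [Al³⁺]^2·[Sn²⁺]^3/[Sn⁴⁺]^3 = 5.61 × 10^-8.
E = E° − (RT/nF) ln Q = 1.81 − (8.314×343)/(6×96485) × (-16.697) = 1.810 + 0.082 = 1.892 V.

1.89 V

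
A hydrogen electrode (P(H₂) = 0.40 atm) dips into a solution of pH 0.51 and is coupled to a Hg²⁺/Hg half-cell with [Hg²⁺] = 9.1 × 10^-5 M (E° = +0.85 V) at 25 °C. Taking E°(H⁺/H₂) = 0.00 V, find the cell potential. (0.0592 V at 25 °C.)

The Hg²⁺/Hg couple is the cathode, so E°_cell = 0.85 V; n = 2.
[H⁺] = 10^(−0.51) = 0.31 M, and Q = [H⁺]^2 / ([Hg²⁺]·P(H₂)) = 2620.
E = E° − (0.0592/2) log Q = 0.85 − (0.0592/2)(3.419) = 0.749 V.

0.75 V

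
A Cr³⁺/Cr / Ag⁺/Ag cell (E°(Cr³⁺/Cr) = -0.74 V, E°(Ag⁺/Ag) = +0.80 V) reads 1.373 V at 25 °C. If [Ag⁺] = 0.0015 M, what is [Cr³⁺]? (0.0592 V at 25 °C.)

0.98 M

From the Nernst equation, log Q = n(E° − E)/0.0592 = 3(1.54 − 1.373)/0.0592 = 8.463, so Q = 2.9 × 10^8.
With Q = [Cr³⁺]/[Ag⁺]^3 and the known concentrations, [Cr³⁺] in the numerator gives [Cr³⁺] = 0.98 M.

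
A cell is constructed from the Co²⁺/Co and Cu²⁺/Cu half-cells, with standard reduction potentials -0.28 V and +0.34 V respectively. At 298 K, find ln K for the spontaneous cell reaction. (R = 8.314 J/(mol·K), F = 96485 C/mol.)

E°_cell = +0.34 − (-0.28) = 0.62 V, with n = 2 electrons transferred.
At equilibrium E = 0, so the Nernst equation gives ln K = nFE°/RT = (2)(96485)(0.62)/((8.314)(298)) = 48.29.

ln K = 48.3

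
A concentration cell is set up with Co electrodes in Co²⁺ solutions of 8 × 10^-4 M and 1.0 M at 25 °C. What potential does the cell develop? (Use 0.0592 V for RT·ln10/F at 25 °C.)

0.092 V

Both half-cells are Co²⁺/Co, so E°_cell = 0. The concentrated side is the cathode; the cell reaction moves Co²⁺ from high to low concentration with n = 2.
Q = [Co²⁺]_dilute/[Co²⁺]_conc = 8 × 10^-4/1.0 = 8 × 10^-4.
E = 0 − (0.0592/2) log Q = −(0.0592/2)(-3.097) = 0.0917 V.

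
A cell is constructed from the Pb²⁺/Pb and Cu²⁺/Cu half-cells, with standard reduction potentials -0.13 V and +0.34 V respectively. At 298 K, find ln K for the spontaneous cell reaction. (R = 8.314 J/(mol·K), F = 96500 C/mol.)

E°_cell = +0.34 − (-0.13) = 0.47 V, with n = 2 electrons transferred.
At equilibrium E = 0, so the Nernst equation gives ln K = nFE°/RT = (2)(96500)(0.47)/((8.314)(298)) = 36.61.

ln K = 36.6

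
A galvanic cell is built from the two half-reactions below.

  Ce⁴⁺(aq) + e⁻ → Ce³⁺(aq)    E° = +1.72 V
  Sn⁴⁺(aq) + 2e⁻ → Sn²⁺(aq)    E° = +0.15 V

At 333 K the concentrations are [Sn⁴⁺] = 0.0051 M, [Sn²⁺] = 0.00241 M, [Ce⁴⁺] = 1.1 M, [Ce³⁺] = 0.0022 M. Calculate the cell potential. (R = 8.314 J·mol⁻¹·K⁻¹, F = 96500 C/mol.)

1.74 V

The Ce⁴⁺/Ce³⁺ couple has the higher reduction potential and acts as the cathode, so E°_cell = +1.72 − (+0.15) = 1.57 V.
Balancing electrons gives n = 2; the reaction quotient is Q = [Sn⁴⁺]·[Ce³⁺]^2/([Sn²⁺]·[Ce⁴⁺]^2) = 8.46 × 10^-6.
E = E° − (RT/nF) ln Q = 1.57 − (8.314×333)/(2×96500) × (-11.680) = 1.570 + 0.168 = 1.738 V.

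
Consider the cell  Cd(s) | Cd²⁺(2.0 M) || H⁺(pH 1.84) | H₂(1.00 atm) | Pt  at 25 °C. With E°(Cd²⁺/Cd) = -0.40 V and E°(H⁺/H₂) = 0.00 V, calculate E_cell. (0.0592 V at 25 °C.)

The hydrogen couple is the cathode, so E°_cell = 0.40 V; n = 2.
[H⁺] = 10^(−1.84) = 0.014 M, and Q = [Cd²⁺]·P(H₂) / [H⁺]^2 = 9570.
E = E° − (0.0592/2) log Q = 0.40 − (0.0592/2)(3.981) = 0.282 V.

0.28 V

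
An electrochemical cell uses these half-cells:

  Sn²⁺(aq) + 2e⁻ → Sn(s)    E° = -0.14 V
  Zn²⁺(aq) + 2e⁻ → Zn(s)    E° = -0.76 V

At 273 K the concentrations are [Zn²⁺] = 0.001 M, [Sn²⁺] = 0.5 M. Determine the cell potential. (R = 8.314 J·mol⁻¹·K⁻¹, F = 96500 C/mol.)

0.693 V

The Sn²⁺/Sn couple has the higher reduction potential and acts as the cathode, so E°_cell = -0.14 − (-0.76) = 0.62 V.
Balancing electrons gives n = 2; the reaction quotient is Q = [Zn²⁺]/[Sn²⁺] = 0.00200.
E = E° − (RT/nF) ln Q = 0.62 − (8.314×273)/(2×96500) × (-6.215) = 0.620 + 0.073 = 0.693 V.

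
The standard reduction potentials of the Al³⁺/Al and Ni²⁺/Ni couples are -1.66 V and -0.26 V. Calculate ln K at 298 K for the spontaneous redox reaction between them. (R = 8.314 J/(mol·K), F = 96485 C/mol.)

ln K = 327.1

E°_cell = -0.26 − (-1.66) = 1.40 V, with n = 6 electrons transferred.
At equilibrium E = 0, so the Nernst equation gives ln K = nFE°/RT = (6)(96485)(1.40)/((8.314)(298)) = 327.12.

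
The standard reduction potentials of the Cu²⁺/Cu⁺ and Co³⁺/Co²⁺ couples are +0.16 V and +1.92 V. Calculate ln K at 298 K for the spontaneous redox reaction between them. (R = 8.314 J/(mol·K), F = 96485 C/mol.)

ln K = 68.5

E°_cell = +1.92 − (+0.16) = 1.76 V, with n = 1 electron transferred.
At equilibrium E = 0, so the Nernst equation gives ln K = nFE°/RT = (1)(96485)(1.76)/((8.314)(298)) = 68.54.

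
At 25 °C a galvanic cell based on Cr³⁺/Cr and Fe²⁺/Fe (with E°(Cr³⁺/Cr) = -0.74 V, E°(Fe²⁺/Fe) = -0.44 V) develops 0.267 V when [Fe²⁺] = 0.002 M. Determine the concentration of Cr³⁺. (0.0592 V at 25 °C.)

From the Nernst equation, log Q = n(E° − E)/0.0592 = 6(0.30 − 0.267)/0.0592 = 3.345, so Q = 2210.
With Q = [Cr³⁺]^2/[Fe²⁺]^3 and the known concentrations, [Cr³⁺]^2 in the numerator gives [Cr³⁺] = 0.0042 M.

0.0042 M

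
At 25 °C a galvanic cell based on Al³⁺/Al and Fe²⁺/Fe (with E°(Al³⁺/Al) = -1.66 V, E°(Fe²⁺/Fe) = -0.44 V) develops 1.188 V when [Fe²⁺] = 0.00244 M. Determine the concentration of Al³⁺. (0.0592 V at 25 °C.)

0.005 M

From the Nernst equation, log Q = n(E° − E)/0.0592 = 6(1.22 − 1.188)/0.0592 = 3.243, so Q = 1750.
With Q = [Al³⁺]^2/[Fe²⁺]^3 and the known concentrations, [Al³⁺]^2 in the numerator gives [Al³⁺] = 0.005 M.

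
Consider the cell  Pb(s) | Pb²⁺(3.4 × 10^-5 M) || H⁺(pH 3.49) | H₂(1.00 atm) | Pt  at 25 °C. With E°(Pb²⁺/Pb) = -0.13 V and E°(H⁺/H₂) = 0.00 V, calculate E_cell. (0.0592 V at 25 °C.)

0.056 V

The hydrogen couple is the cathode, so E°_cell = 0.13 V; n = 2.
[H⁺] = 10^(−3.49) = 3.2 × 10^-4 M, and Q = [Pb²⁺]·P(H₂) / [H⁺]^2 = 325.
E = E° − (0.0592/2) log Q = 0.13 − (0.0592/2)(2.511) = 0.056 V.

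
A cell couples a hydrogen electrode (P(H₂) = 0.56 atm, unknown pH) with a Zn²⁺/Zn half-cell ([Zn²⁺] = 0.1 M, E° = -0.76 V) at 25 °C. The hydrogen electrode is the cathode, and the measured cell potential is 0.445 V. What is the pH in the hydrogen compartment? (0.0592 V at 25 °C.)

pH = 5.95

E°_cell = 0.76 V and n = 2.
log Q = n(E° − E)/0.0592 = 2×(0.76 − 0.445)/0.0592 = 10.642.
With Q = [Zn²⁺]·P(H₂) / [H⁺]^2, solving for [H⁺] gives log[H⁺] = -5.947, so pH = 5.95.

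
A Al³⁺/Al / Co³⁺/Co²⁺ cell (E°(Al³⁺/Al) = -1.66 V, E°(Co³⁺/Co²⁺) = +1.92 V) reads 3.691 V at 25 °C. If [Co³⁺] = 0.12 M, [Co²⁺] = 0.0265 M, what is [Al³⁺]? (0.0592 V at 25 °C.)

2.2 × 10^-4 M

From the Nernst equation, log Q = n(E° − E)/0.0592 = 3(3.58 − 3.691)/0.0592 = -5.625, so Q = 2.37 × 10^-6.
With Q = [Al³⁺]·[Co²⁺]^3/[Co³⁺]^3 and the known concentrations, [Al³⁺] in the numerator gives [Al³⁺] = 2.2 × 10^-4 M.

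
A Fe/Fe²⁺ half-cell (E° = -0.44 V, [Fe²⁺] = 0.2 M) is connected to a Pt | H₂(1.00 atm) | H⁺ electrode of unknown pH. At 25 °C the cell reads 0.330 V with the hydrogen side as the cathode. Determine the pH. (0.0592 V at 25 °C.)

E°_cell = 0.44 V and n = 2.
log Q = n(E° − E)/0.0592 = 2×(0.44 − 0.330)/0.0592 = 3.716.
With Q = [Fe²⁺]·P(H₂) / [H⁺]^2, solving for [H⁺] gives log[H⁺] = -2.208, so pH = 2.21.

pH = 2.21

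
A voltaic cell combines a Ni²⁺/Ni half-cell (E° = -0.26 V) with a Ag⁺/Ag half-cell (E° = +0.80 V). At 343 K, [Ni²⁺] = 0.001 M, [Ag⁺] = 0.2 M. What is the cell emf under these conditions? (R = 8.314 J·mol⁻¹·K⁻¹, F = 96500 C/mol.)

1.11 V

The Ag⁺/Ag couple has the higher reduction potential and acts as the cathode, so E°_cell = +0.80 − (-0.26) = 1.06 V.
Balancing electrons gives n = 2; the reaction quotient is Q = [Ni²⁺]/[Ag⁺]^2 = 0.0250.
E = E° − (RT/nF) ln Q = 1.06 − (8.314×343)/(2×96500) × (-3.689) = 1.060 + 0.055 = 1.115 V.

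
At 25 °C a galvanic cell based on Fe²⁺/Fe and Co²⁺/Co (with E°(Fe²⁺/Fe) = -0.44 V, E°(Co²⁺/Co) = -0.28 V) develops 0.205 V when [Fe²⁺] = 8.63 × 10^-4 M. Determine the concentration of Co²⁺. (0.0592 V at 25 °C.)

0.029 M

From the Nernst equation, log Q = n(E° − E)/0.0592 = 2(0.16 − 0.205)/0.0592 = -1.520, so Q = 0.0302.
With Q = [Fe²⁺]/[Co²⁺] and the known concentrations, [Co²⁺] in the denominator gives [Co²⁺] = 0.029 M.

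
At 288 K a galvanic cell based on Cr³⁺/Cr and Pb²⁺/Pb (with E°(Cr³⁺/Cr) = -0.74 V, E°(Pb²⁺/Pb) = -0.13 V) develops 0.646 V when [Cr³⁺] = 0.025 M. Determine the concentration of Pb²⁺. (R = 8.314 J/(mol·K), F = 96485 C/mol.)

From the Nernst equation, ln Q = nF(E° − E)/RT = 6×96485×(0.61 − 0.646)/(8.314×288) = -8.704, so Q = 1.66 × 10^-4.
With Q = [Cr³⁺]^2/[Pb²⁺]^3 and the known concentrations, [Pb²⁺]^3 in the denominator gives [Pb²⁺] = 1.6 M.

1.6 M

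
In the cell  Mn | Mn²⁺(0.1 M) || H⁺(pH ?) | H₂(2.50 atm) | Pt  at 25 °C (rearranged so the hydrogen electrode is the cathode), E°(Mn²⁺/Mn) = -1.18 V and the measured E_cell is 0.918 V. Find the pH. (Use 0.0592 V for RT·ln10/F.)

pH = 4.73

E°_cell = 1.18 V and n = 2.
log Q = n(E° − E)/0.0592 = 2×(1.18 − 0.918)/0.0592 = 8.851.
With Q = [Mn²⁺]·P(H₂) / [H⁺]^2, solving for [H⁺] gives log[H⁺] = -4.727, so pH = 4.73.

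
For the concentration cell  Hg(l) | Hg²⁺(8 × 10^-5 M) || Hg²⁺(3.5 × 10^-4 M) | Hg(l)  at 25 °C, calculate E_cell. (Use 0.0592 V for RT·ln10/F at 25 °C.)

Both half-cells are Hg²⁺/Hg, so E°_cell = 0. The concentrated side is the cathode; the cell reaction moves Hg²⁺ from high to low concentration with n = 2.
Q = [Hg²⁺]_dilute/[Hg²⁺]_conc = 8 × 10^-5/3.5 × 10^-4 = 0.229.
E = 0 − (0.0592/2) log Q = −(0.0592/2)(-0.641) = 0.0190 V.

0.019 V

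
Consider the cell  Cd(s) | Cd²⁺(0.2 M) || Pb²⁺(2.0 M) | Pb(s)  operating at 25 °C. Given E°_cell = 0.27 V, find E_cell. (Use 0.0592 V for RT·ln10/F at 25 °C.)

0.300 V

Balancing electrons gives n = 2; the reaction quotient is Q = [Cd²⁺]/[Pb²⁺] = 0.100.
At 25 °C, E = E° − (0.0592/n) log Q = 0.27 − (0.0592/2)(-1.000) = 0.270 + 0.030 = 0.300 V.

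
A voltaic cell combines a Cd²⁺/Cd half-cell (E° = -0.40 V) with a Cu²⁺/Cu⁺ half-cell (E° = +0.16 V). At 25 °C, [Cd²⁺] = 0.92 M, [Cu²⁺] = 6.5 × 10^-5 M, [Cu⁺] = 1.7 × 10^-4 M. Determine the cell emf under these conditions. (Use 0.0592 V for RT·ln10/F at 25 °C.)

0.536 V

The Cu²⁺/Cu⁺ couple has the higher reduction potential and acts as the cathode, so E°_cell = +0.16 − (-0.40) = 0.56 V.
Balancing electrons gives n = 2; the reaction quotient is Q = [Cd²⁺]·[Cu⁺]^2/[Cu²⁺]^2 = 6.29.
At 25 °C, E = E° − (0.0592/n) log Q = 0.56 − (0.0592/2)(0.799) = 0.560 − 0.024 = 0.536 V.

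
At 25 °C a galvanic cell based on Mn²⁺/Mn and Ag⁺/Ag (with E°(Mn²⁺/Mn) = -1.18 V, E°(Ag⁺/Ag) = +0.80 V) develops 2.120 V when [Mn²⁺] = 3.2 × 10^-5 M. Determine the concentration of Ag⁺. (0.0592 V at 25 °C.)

1.3 M

From the Nernst equation, log Q = n(E° − E)/0.0592 = 2(1.98 − 2.120)/0.0592 = -4.730, so Q = 1.86 × 10^-5.
With Q = [Mn²⁺]/[Ag⁺]^2 and the known concentrations, [Ag⁺]^2 in the denominator gives [Ag⁺] = 1.3 M.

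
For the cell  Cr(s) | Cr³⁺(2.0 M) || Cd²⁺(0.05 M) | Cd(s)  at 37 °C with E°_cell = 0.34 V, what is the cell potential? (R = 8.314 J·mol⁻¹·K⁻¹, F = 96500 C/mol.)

0.294 V

Balancing electrons gives n = 6; the reaction quotient is Q = [Cr³⁺]^2/[Cd²⁺]^3 = 3.2 × 10^4.
E = E° − (RT/nF) ln Q = 0.34 − (8.314×310)/(6×96500) × (10.373) = 0.340 − 0.046 = 0.294 V.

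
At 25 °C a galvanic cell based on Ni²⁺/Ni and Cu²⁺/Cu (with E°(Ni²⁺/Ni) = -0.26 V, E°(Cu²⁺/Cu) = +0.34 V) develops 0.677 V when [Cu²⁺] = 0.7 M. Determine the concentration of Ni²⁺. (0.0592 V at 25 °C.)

From the Nernst equation, log Q = n(E° − E)/0.0592 = 2(0.60 − 0.677)/0.0592 = -2.601, so Q = 0.00250.
With Q = [Ni²⁺]/[Cu²⁺] and the known concentrations, [Ni²⁺] in the numerator gives [Ni²⁺] = 0.0018 M.

0.0018 M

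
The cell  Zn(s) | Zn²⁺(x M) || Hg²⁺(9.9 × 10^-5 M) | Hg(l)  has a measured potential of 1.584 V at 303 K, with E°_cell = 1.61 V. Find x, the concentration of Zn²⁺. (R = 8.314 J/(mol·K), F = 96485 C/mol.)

7.3 × 10^-4 M

From the Nernst equation, ln Q = nF(E° − E)/RT = 2×96485×(1.61 − 1.584)/(8.314×303) = 1.992, so Q = 7.33.
With Q = [Zn²⁺]/[Hg²⁺] and the known concentrations, [Zn²⁺] in the numerator gives [Zn²⁺] = 7.3 × 10^-4 M.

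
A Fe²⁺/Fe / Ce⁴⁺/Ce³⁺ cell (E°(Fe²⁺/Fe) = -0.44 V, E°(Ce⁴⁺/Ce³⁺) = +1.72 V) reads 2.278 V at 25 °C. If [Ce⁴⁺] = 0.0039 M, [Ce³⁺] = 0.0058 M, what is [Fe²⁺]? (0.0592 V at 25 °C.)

From the Nernst equation, log Q = n(E° − E)/0.0592 = 2(2.16 − 2.278)/0.0592 = -3.986, so Q = 1.03 × 10^-4.
With Q = [Fe²⁺]·[Ce³⁺]^2/[Ce⁴⁺]^2 and the known concentrations, [Fe²⁺] in the numerator gives [Fe²⁺] = 4.7 × 10^-5 M.

4.7 × 10^-5 M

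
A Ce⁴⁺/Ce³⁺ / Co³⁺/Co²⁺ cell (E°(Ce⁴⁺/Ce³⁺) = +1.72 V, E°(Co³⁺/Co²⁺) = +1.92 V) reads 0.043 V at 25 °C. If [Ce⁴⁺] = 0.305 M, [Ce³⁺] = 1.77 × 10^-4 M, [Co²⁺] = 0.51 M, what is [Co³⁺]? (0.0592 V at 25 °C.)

From the Nernst equation, log Q = n(E° − E)/0.0592 = 1(0.20 − 0.043)/0.0592 = 2.652, so Q = 449.
With Q = [Ce⁴⁺]·[Co²⁺]/([Ce³⁺]·[Co³⁺]) and the known concentrations, [Co³⁺] in the denominator gives [Co³⁺] = 2.0 M.

2.0 M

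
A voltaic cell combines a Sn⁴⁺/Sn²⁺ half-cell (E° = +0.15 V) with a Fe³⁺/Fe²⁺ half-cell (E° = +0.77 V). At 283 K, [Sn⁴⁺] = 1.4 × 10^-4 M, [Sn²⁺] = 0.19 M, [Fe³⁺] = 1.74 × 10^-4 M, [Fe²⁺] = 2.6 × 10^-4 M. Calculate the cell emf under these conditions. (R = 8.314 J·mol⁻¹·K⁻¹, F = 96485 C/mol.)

The Fe³⁺/Fe²⁺ couple has the higher reduction potential and acts as the cathode, so E°_cell = +0.77 − (+0.15) = 0.62 V.
Balancing electrons gives n = 2; the reaction quotient is Q = [Sn⁴⁺]·[Fe²⁺]^2/([Sn²⁺]·[Fe³⁺]^2) = 0.00165.
E = E° − (RT/nF) ln Q = 0.62 − (8.314×283)/(2×96485) × (-6.410) = 0.620 + 0.078 = 0.698 V.

0.698 V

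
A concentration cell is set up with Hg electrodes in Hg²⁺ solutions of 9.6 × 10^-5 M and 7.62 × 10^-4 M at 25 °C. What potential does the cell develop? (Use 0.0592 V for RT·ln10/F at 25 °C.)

0.027 V

Both half-cells are Hg²⁺/Hg, so E°_cell = 0. The concentrated side is the cathode; the cell reaction moves Hg²⁺ from high to low concentration with n = 2.
Q = [Hg²⁺]_dilute/[Hg²⁺]_conc = 9.6 × 10^-5/7.62 × 10^-4 = 0.126.
E = 0 − (0.0592/2) log Q = −(0.0592/2)(-0.900) = 0.0266 V.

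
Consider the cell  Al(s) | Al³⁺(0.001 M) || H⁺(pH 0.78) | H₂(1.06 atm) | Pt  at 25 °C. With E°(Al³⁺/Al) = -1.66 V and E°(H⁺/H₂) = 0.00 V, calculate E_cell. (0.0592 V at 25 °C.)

The hydrogen couple is the cathode, so E°_cell = 1.66 V; n = 6.
[H⁺] = 10^(−0.78) = 0.17 M, and Q = [Al³⁺]^2·P(H₂)^3 / [H⁺]^6 = 0.0570.
E = E° − (0.0592/6) log Q = 1.66 − (0.0592/6)(-1.244) = 1.672 V.

1.67 V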